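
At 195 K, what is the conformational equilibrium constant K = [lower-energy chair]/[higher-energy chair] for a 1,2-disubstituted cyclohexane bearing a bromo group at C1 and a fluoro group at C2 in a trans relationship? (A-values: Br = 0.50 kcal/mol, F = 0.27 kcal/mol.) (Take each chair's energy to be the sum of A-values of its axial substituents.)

C1 and C2 have opposite parity, so for the trans isomer the two substituents are e,e in one chair and a,a in the other.
Chair I (bromo axial, fluoro axial): E = 0.77 kcal/mol; chair II (bromo equatorial, fluoro equatorial): E = 0.00 kcal/mol.
ΔG = 0.77 kcal/mol between the two chairs.
K = exp(ΔG/RT) with R = 1.987×10⁻³ kcal mol⁻¹ K⁻¹ and T = 195 K gives K ≈ 7.3.

K ≈ 7.30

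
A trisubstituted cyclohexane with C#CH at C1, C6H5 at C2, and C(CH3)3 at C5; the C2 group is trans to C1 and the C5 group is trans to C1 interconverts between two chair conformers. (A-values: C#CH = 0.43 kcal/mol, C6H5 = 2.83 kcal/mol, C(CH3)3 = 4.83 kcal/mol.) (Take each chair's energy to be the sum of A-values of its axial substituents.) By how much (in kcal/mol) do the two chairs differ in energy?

Chair I (ethynyl axial, phenyl axial, tert-butyl equatorial): E = 3.26 kcal/mol.
Chair II (ethynyl equatorial, phenyl equatorial, tert-butyl axial): E = 4.83 kcal/mol.
ΔE = 4.83 − 3.26 = 1.57 kcal/mol; chair I is more stable.

1.57 kcal/mol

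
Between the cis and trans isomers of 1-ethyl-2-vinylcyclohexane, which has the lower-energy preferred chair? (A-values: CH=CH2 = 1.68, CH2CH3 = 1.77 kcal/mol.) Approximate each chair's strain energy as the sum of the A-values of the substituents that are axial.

At 1,2 positions (parity opposite): cis → (a,e or e,a); trans → (e,e or a,a).
Best chair for cis: E = 1.68 kcal/mol; best chair for trans: E = 0.00 kcal/mol.
The trans isomer is lower by 1.68 kcal/mol.

trans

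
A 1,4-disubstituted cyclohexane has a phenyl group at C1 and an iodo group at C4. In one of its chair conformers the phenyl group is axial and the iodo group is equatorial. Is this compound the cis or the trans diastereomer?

cis

C1 and C4 have opposite parity, so their axial bonds point in opposite directions.
With opposite-parity carbons, two substituents on the same face are one axial and one equatorial; opposite faces give both axial or both equatorial.
Here the groups are axial/equatorial → same face → cis.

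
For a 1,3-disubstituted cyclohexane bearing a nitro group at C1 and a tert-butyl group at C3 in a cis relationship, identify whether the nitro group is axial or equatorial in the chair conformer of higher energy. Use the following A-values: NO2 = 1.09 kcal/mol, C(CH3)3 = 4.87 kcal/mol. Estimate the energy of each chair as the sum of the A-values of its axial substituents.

axial

C1 and C3 have the same parity, so for the cis isomer the two substituents are e,e in one chair and a,a in the other.
Chair I (nitro axial, tert-butyl axial): E = 5.96 kcal/mol.
Chair II (nitro equatorial, tert-butyl equatorial): E = 0.00 kcal/mol.
Chair I is the less stable (higher-energy) conformer, and in that chair the nitro group is axial.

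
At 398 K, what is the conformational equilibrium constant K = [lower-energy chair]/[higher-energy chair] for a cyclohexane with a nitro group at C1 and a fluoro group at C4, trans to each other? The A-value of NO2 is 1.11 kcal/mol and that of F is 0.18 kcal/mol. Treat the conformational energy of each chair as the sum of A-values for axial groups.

K ≈ 5.11

C1 and C4 have opposite parity, so for the trans isomer the two substituents are e,e in one chair and a,a in the other.
Chair I (nitro axial, fluoro axial): E = 1.29 kcal/mol; chair II (nitro equatorial, fluoro equatorial): E = 0.00 kcal/mol.
ΔG = 1.29 kcal/mol between the two chairs.
K = exp(ΔG/RT) with R = 1.987×10⁻³ kcal mol⁻¹ K⁻¹ and T = 398 K gives K ≈ 5.11.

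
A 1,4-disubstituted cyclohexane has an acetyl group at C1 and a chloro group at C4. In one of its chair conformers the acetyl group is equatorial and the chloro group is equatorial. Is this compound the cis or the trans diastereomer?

trans

C1 and C4 have opposite parity, so their axial bonds point in opposite directions.
With opposite-parity carbons, two substituents on the same face are one axial and one equatorial; opposite faces give both axial or both equatorial.
Here the groups are equatorial/equatorial → opposite face → trans.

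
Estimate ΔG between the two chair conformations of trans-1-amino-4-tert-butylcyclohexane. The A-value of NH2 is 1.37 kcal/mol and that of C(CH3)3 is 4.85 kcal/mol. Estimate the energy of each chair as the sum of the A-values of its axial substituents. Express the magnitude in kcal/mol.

C1 and C4 have opposite parity, so for the trans isomer the two substituents are e,e in one chair and a,a in the other.
Chair I (amino axial, tert-butyl axial): E = 6.22 kcal/mol.
Chair II (amino equatorial, tert-butyl equatorial): E = 0.00 kcal/mol.
ΔE = 6.22 − 0.00 = 6.22 kcal/mol; chair II is more stable.

6.22 kcal/mol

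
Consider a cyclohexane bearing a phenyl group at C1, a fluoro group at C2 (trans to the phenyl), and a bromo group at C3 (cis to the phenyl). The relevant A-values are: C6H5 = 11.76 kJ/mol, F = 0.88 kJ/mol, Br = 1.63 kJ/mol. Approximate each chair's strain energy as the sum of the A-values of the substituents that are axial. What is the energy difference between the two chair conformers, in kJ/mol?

14.27 kJ/mol

Chair I (phenyl axial, fluoro axial, bromo axial): E = 14.27 kJ/mol.
Chair II (phenyl equatorial, fluoro equatorial, bromo equatorial): E = 0.00 kJ/mol.
ΔE = 14.27 − 0.00 = 14.27 kJ/mol; chair II is more stable.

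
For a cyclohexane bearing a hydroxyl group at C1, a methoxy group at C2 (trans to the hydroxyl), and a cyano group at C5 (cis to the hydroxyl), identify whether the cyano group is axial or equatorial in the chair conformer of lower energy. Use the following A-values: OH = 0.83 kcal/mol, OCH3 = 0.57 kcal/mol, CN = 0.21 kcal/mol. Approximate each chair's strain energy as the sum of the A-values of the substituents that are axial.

Chair I (hydroxyl axial, methoxy axial, cyano axial): E = 1.61 kcal/mol.
Chair II (hydroxyl equatorial, methoxy equatorial, cyano equatorial): E = 0.00 kcal/mol.
Chair II is the more stable (lower-energy) conformer, and in that chair the cyano group is equatorial.

equatorial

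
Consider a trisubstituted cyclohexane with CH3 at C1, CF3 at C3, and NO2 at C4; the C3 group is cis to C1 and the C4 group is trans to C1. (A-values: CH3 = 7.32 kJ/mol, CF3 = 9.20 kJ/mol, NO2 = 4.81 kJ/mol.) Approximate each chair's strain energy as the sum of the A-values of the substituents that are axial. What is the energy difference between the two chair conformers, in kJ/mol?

Chair I (methyl axial, trifluoromethyl axial, nitro axial): E = 21.33 kJ/mol.
Chair II (methyl equatorial, trifluoromethyl equatorial, nitro equatorial): E = 0.00 kJ/mol.
ΔE = 21.33 − 0.00 = 21.33 kJ/mol; chair II is more stable.

21.33 kJ/mol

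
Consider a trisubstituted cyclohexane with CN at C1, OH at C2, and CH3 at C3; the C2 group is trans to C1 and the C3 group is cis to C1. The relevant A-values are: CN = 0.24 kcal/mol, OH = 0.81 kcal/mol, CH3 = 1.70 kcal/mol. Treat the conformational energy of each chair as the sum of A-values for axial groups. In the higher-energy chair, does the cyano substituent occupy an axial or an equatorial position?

Chair I (cyano axial, hydroxyl axial, methyl axial): E = 2.75 kcal/mol.
Chair II (cyano equatorial, hydroxyl equatorial, methyl equatorial): E = 0.00 kcal/mol.
Chair I is the less stable (higher-energy) conformer, and in that chair the cyano group is axial.

axial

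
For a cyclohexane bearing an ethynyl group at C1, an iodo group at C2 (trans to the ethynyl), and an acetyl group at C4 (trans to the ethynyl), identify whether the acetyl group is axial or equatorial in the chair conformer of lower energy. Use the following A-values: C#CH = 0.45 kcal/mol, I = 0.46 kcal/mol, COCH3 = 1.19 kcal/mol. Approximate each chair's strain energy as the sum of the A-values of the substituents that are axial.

Chair I (ethynyl axial, iodo axial, acetyl axial): E = 2.10 kcal/mol.
Chair II (ethynyl equatorial, iodo equatorial, acetyl equatorial): E = 0.00 kcal/mol.
Chair II is the more stable (lower-energy) conformer, and in that chair the acetyl group is equatorial.

equatorial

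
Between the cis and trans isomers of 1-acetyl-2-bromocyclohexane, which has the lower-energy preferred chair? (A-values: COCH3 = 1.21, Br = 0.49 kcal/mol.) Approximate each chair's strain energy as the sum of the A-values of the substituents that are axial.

At 1,2 positions (parity opposite): cis → (a,e or e,a); trans → (e,e or a,a).
Best chair for cis: E = 0.49 kcal/mol; best chair for trans: E = 0.00 kcal/mol.
The trans isomer is lower by 0.49 kcal/mol.

trans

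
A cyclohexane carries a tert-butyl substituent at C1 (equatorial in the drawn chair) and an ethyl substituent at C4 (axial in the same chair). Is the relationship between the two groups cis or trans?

cis

C1 and C4 have opposite parity, so their axial bonds point in opposite directions.
With opposite-parity carbons, two substituents on the same face are one axial and one equatorial; opposite faces give both axial or both equatorial.
Here the groups are equatorial/axial → same face → cis.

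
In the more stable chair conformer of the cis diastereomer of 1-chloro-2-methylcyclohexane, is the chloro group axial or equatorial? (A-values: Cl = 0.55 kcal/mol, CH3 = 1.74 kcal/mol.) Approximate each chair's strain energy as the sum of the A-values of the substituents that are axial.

axial

C1 and C2 have opposite parity, so for the cis isomer the two substituents are one axial and one equatorial in each chair.
Chair I (chloro axial, methyl equatorial): E = 0.55 kcal/mol.
Chair II (chloro equatorial, methyl axial): E = 1.74 kcal/mol.
Chair I is the more stable (lower-energy) conformer, and in that chair the chloro group is axial.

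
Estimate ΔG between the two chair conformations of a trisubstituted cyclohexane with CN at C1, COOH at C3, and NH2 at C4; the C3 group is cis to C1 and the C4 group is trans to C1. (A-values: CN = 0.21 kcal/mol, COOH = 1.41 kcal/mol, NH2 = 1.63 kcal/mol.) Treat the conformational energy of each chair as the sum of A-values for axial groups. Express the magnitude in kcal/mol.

3.25 kcal/mol

Chair I (cyano axial, carboxyl axial, amino axial): E = 3.25 kcal/mol.
Chair II (cyano equatorial, carboxyl equatorial, amino equatorial): E = 0.00 kcal/mol.
ΔE = 3.25 − 0.00 = 3.25 kcal/mol; chair II is more stable.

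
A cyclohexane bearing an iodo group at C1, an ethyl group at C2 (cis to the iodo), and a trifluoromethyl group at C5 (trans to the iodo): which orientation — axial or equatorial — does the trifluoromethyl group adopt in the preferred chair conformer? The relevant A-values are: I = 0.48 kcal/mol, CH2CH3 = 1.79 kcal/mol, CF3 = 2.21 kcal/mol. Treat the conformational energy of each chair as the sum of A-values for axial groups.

Chair I (iodo axial, ethyl equatorial, trifluoromethyl equatorial): E = 0.48 kcal/mol.
Chair II (iodo equatorial, ethyl axial, trifluoromethyl axial): E = 4.00 kcal/mol.
Chair I is the more stable (lower-energy) conformer, and in that chair the trifluoromethyl group is equatorial.

equatorial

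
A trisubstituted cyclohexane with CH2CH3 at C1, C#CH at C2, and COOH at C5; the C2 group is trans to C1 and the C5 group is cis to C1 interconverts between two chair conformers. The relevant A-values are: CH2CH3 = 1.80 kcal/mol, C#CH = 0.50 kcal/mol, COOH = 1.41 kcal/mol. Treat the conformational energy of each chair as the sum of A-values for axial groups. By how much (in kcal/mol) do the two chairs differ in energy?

3.71 kcal/mol

Chair I (ethyl axial, ethynyl axial, carboxyl axial): E = 3.71 kcal/mol.
Chair II (ethyl equatorial, ethynyl equatorial, carboxyl equatorial): E = 0.00 kcal/mol.
ΔE = 3.71 − 0.00 = 3.71 kcal/mol; chair II is more stable.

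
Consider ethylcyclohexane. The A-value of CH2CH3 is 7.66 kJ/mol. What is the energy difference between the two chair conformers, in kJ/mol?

A monosubstituted cyclohexane has one chair with the ethyl group axial (E = A = 7.66 kJ/mol) and one with it equatorial (E = 0).
ΔE = 7.66 − 0 = 7.66 kJ/mol.

7.66 kJ/mol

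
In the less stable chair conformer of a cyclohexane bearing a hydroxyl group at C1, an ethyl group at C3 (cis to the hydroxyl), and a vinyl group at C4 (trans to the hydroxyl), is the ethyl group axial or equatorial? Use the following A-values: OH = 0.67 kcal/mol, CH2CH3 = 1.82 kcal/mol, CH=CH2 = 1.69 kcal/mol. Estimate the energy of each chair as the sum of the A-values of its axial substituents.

Chair I (hydroxyl axial, ethyl axial, vinyl axial): E = 4.18 kcal/mol.
Chair II (hydroxyl equatorial, ethyl equatorial, vinyl equatorial): E = 0.00 kcal/mol.
Chair I is the less stable (higher-energy) conformer, and in that chair the ethyl group is axial.

axial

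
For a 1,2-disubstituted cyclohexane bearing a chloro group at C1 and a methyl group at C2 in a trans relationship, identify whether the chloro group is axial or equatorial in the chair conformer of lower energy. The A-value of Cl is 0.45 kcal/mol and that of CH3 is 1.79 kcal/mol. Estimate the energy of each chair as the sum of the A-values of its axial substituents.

C1 and C2 have opposite parity, so for the trans isomer the two substituents are e,e in one chair and a,a in the other.
Chair I (chloro axial, methyl axial): E = 2.24 kcal/mol.
Chair II (chloro equatorial, methyl equatorial): E = 0.00 kcal/mol.
Chair II is the more stable (lower-energy) conformer, and in that chair the chloro group is equatorial.

equatorial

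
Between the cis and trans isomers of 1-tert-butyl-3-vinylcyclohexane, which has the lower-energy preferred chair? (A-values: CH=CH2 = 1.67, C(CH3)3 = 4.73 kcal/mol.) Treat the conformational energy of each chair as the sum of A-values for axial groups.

cis

At 1,3 positions (parity same): cis → (e,e or a,a); trans → (a,e or e,a).
Best chair for cis: E = 0.00 kcal/mol; best chair for trans: E = 1.67 kcal/mol.
The cis isomer is lower by 1.67 kcal/mol.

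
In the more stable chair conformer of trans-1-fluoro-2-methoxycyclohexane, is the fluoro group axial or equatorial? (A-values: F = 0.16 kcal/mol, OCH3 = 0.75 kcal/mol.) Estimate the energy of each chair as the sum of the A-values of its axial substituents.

C1 and C2 have opposite parity, so for the trans isomer the two substituents are e,e in one chair and a,a in the other.
Chair I (fluoro axial, methoxy axial): E = 0.91 kcal/mol.
Chair II (fluoro equatorial, methoxy equatorial): E = 0.00 kcal/mol.
Chair II is the more stable (lower-energy) conformer, and in that chair the fluoro group is equatorial.

equatorial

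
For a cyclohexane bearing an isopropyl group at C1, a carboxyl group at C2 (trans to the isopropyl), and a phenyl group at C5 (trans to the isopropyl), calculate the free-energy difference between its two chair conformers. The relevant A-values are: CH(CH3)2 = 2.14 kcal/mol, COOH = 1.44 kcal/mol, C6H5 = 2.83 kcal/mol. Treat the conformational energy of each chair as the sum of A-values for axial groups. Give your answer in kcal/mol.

Chair I (isopropyl axial, carboxyl axial, phenyl equatorial): E = 3.58 kcal/mol.
Chair II (isopropyl equatorial, carboxyl equatorial, phenyl axial): E = 2.83 kcal/mol.
ΔE = 3.58 − 2.83 = 0.75 kcal/mol; chair II is more stable.

0.75 kcal/mol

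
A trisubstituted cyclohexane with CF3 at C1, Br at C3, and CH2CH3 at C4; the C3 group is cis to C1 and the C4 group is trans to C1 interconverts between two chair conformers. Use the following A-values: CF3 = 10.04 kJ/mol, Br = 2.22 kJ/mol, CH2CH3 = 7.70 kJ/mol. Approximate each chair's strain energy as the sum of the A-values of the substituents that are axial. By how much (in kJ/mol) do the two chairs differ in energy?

Chair I (trifluoromethyl axial, bromo axial, ethyl axial): E = 19.96 kJ/mol.
Chair II (trifluoromethyl equatorial, bromo equatorial, ethyl equatorial): E = 0.00 kJ/mol.
ΔE = 19.96 − 0.00 = 19.96 kJ/mol; chair II is more stable.

19.96 kJ/mol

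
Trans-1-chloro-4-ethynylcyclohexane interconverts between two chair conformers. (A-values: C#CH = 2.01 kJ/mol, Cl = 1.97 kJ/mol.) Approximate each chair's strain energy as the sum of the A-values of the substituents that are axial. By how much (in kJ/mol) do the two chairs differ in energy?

3.98 kJ/mol

C1 and C4 have opposite parity, so for the trans isomer the two substituents are e,e in one chair and a,a in the other.
Chair I (ethynyl axial, chloro axial): E = 3.98 kJ/mol.
Chair II (ethynyl equatorial, chloro equatorial): E = 0.00 kJ/mol.
ΔE = 3.98 − 0.00 = 3.98 kJ/mol; chair II is more stable.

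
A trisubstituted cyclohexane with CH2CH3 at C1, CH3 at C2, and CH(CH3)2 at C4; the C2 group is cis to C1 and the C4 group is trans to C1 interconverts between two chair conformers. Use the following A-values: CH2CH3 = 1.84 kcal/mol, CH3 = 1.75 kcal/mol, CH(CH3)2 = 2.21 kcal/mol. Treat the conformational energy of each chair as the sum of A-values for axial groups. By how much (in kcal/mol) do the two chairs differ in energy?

Chair I (ethyl axial, methyl equatorial, isopropyl axial): E = 4.05 kcal/mol.
Chair II (ethyl equatorial, methyl axial, isopropyl equatorial): E = 1.75 kcal/mol.
ΔE = 4.05 − 1.75 = 2.30 kcal/mol; chair II is more stable.

2.30 kcal/mol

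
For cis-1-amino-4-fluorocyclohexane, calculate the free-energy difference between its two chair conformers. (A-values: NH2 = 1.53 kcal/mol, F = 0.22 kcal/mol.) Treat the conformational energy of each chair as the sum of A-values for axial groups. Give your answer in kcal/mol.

C1 and C4 have opposite parity, so for the cis isomer the two substituents are one axial and one equatorial in each chair.
Chair I (amino axial, fluoro equatorial): E = 1.53 kcal/mol.
Chair II (amino equatorial, fluoro axial): E = 0.22 kcal/mol.
ΔE = 1.53 − 0.22 = 1.31 kcal/mol; chair II is more stable.

1.31 kcal/mol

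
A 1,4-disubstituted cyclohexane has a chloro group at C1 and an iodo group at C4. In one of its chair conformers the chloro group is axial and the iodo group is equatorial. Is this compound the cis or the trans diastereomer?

cis

C1 and C4 have opposite parity, so their axial bonds point in opposite directions.
With opposite-parity carbons, two substituents on the same face are one axial and one equatorial; opposite faces give both axial or both equatorial.
Here the groups are axial/equatorial → same face → cis.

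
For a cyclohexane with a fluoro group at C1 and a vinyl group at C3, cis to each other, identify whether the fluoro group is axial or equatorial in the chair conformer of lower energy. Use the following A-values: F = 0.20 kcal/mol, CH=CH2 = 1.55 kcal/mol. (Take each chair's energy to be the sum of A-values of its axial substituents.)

equatorial

C1 and C3 have the same parity, so for the cis isomer the two substituents are e,e in one chair and a,a in the other.
Chair I (fluoro axial, vinyl axial): E = 1.75 kcal/mol.
Chair II (fluoro equatorial, vinyl equatorial): E = 0.00 kcal/mol.
Chair II is the more stable (lower-energy) conformer, and in that chair the fluoro group is equatorial.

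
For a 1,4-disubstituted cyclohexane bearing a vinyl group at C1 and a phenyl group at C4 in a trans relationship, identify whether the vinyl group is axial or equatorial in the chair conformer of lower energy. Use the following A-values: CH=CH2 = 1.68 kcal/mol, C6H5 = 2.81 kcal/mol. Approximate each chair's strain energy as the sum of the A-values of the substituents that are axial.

C1 and C4 have opposite parity, so for the trans isomer the two substituents are e,e in one chair and a,a in the other.
Chair I (vinyl axial, phenyl axial): E = 4.49 kcal/mol.
Chair II (vinyl equatorial, phenyl equatorial): E = 0.00 kcal/mol.
Chair II is the more stable (lower-energy) conformer, and in that chair the vinyl group is equatorial.

equatorial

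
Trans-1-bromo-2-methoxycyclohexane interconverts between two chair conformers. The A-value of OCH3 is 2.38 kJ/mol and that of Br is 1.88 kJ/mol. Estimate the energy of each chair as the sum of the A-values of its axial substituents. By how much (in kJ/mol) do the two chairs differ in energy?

C1 and C2 have opposite parity, so for the trans isomer the two substituents are e,e in one chair and a,a in the other.
Chair I (methoxy axial, bromo axial): E = 4.26 kJ/mol.
Chair II (methoxy equatorial, bromo equatorial): E = 0.00 kJ/mol.
ΔE = 4.26 − 0.00 = 4.26 kJ/mol; chair II is more stable.

4.26 kJ/mol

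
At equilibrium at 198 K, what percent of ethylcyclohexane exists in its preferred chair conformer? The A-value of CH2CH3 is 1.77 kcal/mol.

98.9%

One chair has the ethyl group axial (E = 1.77 kcal/mol) and the other has it equatorial (E = 0).
ΔG = 1.77 kcal/mol between the two chairs.
K = exp(ΔG/RT) with R = 1.987×10⁻³ kcal mol⁻¹ K⁻¹ and T = 198 K gives K ≈ 89.9.
Fraction in the lower-energy chair = K/(K+1) = 98.9%.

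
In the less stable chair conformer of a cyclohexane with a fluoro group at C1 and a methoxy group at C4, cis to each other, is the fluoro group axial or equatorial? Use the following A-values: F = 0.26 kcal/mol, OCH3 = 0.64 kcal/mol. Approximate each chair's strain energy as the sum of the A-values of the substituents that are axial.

equatorial

C1 and C4 have opposite parity, so for the cis isomer the two substituents are one axial and one equatorial in each chair.
Chair I (fluoro axial, methoxy equatorial): E = 0.26 kcal/mol.
Chair II (fluoro equatorial, methoxy axial): E = 0.64 kcal/mol.
Chair II is the less stable (higher-energy) conformer, and in that chair the fluoro group is equatorial.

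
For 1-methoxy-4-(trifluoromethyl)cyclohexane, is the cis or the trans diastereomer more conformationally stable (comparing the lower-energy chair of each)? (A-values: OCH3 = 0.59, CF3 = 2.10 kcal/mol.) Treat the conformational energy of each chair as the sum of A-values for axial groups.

trans

At 1,4 positions (parity opposite): cis → (a,e or e,a); trans → (e,e or a,a).
Best chair for cis: E = 0.59 kcal/mol; best chair for trans: E = 0.00 kcal/mol.
The trans isomer is lower by 0.59 kcal/mol.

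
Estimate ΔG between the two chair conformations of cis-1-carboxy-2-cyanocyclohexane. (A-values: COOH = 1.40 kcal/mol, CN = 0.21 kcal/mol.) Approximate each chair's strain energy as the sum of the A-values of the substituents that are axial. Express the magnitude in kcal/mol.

C1 and C2 have opposite parity, so for the cis isomer the two substituents are one axial and one equatorial in each chair.
Chair I (carboxyl axial, cyano equatorial): E = 1.40 kcal/mol.
Chair II (carboxyl equatorial, cyano axial): E = 0.21 kcal/mol.
ΔE = 1.40 − 0.21 = 1.19 kcal/mol; chair II is more stable.

1.19 kcal/mol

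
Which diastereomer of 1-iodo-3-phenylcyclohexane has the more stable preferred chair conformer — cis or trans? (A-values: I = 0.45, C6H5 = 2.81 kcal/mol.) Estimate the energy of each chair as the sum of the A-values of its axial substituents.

cis

At 1,3 positions (parity same): cis → (e,e or a,a); trans → (a,e or e,a).
Best chair for cis: E = 0.00 kcal/mol; best chair for trans: E = 0.45 kcal/mol.
The cis isomer is lower by 0.45 kcal/mol.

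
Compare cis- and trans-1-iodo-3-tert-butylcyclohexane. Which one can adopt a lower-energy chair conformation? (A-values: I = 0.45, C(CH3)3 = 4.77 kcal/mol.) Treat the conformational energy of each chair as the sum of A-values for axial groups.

cis

At 1,3 positions (parity same): cis → (e,e or a,a); trans → (a,e or e,a).
Best chair for cis: E = 0.00 kcal/mol; best chair for trans: E = 0.45 kcal/mol.
The cis isomer is lower by 0.45 kcal/mol.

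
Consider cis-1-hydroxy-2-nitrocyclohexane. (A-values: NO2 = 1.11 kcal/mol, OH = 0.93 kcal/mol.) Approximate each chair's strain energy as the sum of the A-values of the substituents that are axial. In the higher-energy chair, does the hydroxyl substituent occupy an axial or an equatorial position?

equatorial

C1 and C2 have opposite parity, so for the cis isomer the two substituents are one axial and one equatorial in each chair.
Chair I (nitro axial, hydroxyl equatorial): E = 1.11 kcal/mol.
Chair II (nitro equatorial, hydroxyl axial): E = 0.93 kcal/mol.
Chair I is the less stable (higher-energy) conformer, and in that chair the hydroxyl group is equatorial.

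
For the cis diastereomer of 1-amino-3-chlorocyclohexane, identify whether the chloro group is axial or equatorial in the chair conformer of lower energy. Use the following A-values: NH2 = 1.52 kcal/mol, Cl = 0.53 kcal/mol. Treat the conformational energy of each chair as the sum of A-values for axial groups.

C1 and C3 have the same parity, so for the cis isomer the two substituents are e,e in one chair and a,a in the other.
Chair I (amino axial, chloro axial): E = 2.05 kcal/mol.
Chair II (amino equatorial, chloro equatorial): E = 0.00 kcal/mol.
Chair II is the more stable (lower-energy) conformer, and in that chair the chloro group is equatorial.

equatorial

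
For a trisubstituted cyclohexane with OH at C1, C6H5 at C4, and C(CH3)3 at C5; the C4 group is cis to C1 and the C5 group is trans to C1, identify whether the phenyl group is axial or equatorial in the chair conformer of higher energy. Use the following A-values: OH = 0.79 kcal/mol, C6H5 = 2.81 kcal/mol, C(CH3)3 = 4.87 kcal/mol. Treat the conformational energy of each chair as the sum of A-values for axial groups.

axial

Chair I (hydroxyl axial, phenyl equatorial, tert-butyl equatorial): E = 0.79 kcal/mol.
Chair II (hydroxyl equatorial, phenyl axial, tert-butyl axial): E = 7.68 kcal/mol.
Chair II is the less stable (higher-energy) conformer, and in that chair the phenyl group is axial.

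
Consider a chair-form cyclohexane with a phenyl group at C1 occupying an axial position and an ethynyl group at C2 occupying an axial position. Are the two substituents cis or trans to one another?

C1 and C2 have opposite parity, so their axial bonds point in opposite directions.
With opposite-parity carbons, two substituents on the same face are one axial and one equatorial; opposite faces give both axial or both equatorial.
Here the groups are axial/axial → opposite face → trans.

trans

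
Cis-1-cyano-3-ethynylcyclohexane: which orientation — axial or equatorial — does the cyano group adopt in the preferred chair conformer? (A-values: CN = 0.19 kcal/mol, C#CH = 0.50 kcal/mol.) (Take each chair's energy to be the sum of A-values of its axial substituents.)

C1 and C3 have the same parity, so for the cis isomer the two substituents are e,e in one chair and a,a in the other.
Chair I (cyano axial, ethynyl axial): E = 0.69 kcal/mol.
Chair II (cyano equatorial, ethynyl equatorial): E = 0.00 kcal/mol.
Chair II is the more stable (lower-energy) conformer, and in that chair the cyano group is equatorial.

equatorial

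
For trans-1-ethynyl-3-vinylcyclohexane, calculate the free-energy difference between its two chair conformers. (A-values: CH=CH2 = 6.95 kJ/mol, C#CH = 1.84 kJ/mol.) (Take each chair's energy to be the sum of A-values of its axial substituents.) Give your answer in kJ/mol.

5.11 kJ/mol

C1 and C3 have the same parity, so for the trans isomer the two substituents are one axial and one equatorial in each chair.
Chair I (vinyl axial, ethynyl equatorial): E = 6.95 kJ/mol.
Chair II (vinyl equatorial, ethynyl axial): E = 1.84 kJ/mol.
ΔE = 6.95 − 1.84 = 5.11 kJ/mol; chair II is more stable.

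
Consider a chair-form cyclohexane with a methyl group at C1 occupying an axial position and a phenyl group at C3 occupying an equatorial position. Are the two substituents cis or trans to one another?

trans

C1 and C3 have the same parity, so their axial bonds point in the same direction.
With same-parity carbons, two substituents on the same face are both axial or both equatorial; opposite faces give one of each.
Here the groups are axial/equatorial → opposite face → trans.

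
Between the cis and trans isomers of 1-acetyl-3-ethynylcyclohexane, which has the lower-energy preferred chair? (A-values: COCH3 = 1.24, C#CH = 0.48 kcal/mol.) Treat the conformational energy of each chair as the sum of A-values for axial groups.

cis

At 1,3 positions (parity same): cis → (e,e or a,a); trans → (a,e or e,a).
Best chair for cis: E = 0.00 kcal/mol; best chair for trans: E = 0.48 kcal/mol.
The cis isomer is lower by 0.48 kcal/mol.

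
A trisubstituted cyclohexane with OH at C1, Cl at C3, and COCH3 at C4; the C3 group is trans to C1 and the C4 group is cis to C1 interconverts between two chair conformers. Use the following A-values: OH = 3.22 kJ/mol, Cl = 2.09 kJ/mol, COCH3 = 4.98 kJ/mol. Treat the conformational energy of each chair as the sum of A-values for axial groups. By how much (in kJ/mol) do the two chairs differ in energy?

Chair I (hydroxyl axial, chloro equatorial, acetyl equatorial): E = 3.22 kJ/mol.
Chair II (hydroxyl equatorial, chloro axial, acetyl axial): E = 7.07 kJ/mol.
ΔE = 7.07 − 3.22 = 3.85 kJ/mol; chair I is more stable.

3.85 kJ/mol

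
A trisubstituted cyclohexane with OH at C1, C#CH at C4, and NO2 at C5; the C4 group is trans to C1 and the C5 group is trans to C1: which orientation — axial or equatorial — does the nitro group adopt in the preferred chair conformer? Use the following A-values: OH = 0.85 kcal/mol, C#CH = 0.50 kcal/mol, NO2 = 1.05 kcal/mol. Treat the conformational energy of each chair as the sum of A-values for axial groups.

Chair I (hydroxyl axial, ethynyl axial, nitro equatorial): E = 1.35 kcal/mol.
Chair II (hydroxyl equatorial, ethynyl equatorial, nitro axial): E = 1.05 kcal/mol.
Chair II is the more stable (lower-energy) conformer, and in that chair the nitro group is axial.

axial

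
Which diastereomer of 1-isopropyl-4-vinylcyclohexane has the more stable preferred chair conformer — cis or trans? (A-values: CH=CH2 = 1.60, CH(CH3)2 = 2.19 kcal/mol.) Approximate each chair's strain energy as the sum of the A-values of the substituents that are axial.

At 1,4 positions (parity opposite): cis → (a,e or e,a); trans → (e,e or a,a).
Best chair for cis: E = 1.60 kcal/mol; best chair for trans: E = 0.00 kcal/mol.
The trans isomer is lower by 1.60 kcal/mol.

trans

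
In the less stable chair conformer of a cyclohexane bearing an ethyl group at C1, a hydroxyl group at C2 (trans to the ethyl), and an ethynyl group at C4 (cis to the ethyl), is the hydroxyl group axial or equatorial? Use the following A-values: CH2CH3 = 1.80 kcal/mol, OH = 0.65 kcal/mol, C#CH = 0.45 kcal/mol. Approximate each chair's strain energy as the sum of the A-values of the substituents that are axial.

axial

Chair I (ethyl axial, hydroxyl axial, ethynyl equatorial): E = 2.45 kcal/mol.
Chair II (ethyl equatorial, hydroxyl equatorial, ethynyl axial): E = 0.45 kcal/mol.
Chair I is the less stable (higher-energy) conformer, and in that chair the hydroxyl group is axial.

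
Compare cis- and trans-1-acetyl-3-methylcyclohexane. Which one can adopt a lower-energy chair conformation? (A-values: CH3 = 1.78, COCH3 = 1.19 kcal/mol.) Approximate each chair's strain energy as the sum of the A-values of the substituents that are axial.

At 1,3 positions (parity same): cis → (e,e or a,a); trans → (a,e or e,a).
Best chair for cis: E = 0.00 kcal/mol; best chair for trans: E = 1.19 kcal/mol.
The cis isomer is lower by 1.19 kcal/mol.

cis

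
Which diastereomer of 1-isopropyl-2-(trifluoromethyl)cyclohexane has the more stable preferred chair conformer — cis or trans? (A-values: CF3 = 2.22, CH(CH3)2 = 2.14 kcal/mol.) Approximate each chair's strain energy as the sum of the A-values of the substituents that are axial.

trans

At 1,2 positions (parity opposite): cis → (a,e or e,a); trans → (e,e or a,a).
Best chair for cis: E = 2.14 kcal/mol; best chair for trans: E = 0.00 kcal/mol.
The trans isomer is lower by 2.14 kcal/mol.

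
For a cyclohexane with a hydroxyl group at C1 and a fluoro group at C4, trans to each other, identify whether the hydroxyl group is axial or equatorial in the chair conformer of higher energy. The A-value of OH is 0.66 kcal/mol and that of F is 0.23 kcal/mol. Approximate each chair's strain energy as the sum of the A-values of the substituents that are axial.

axial

C1 and C4 have opposite parity, so for the trans isomer the two substituents are e,e in one chair and a,a in the other.
Chair I (hydroxyl axial, fluoro axial): E = 0.89 kcal/mol.
Chair II (hydroxyl equatorial, fluoro equatorial): E = 0.00 kcal/mol.
Chair I is the less stable (higher-energy) conformer, and in that chair the hydroxyl group is axial.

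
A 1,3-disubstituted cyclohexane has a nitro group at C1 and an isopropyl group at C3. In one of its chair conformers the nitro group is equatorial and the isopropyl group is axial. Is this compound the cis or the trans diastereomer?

trans

C1 and C3 have the same parity, so their axial bonds point in the same direction.
With same-parity carbons, two substituents on the same face are both axial or both equatorial; opposite faces give one of each.
Here the groups are equatorial/axial → opposite face → trans.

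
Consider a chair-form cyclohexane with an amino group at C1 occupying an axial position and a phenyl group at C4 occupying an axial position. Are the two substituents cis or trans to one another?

C1 and C4 have opposite parity, so their axial bonds point in opposite directions.
With opposite-parity carbons, two substituents on the same face are one axial and one equatorial; opposite faces give both axial or both equatorial.
Here the groups are axial/axial → opposite face → trans.

trans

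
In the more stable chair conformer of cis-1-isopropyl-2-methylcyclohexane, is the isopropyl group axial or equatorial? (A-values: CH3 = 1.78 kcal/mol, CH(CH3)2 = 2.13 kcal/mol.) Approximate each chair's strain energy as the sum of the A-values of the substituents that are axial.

equatorial

C1 and C2 have opposite parity, so for the cis isomer the two substituents are one axial and one equatorial in each chair.
Chair I (methyl axial, isopropyl equatorial): E = 1.78 kcal/mol.
Chair II (methyl equatorial, isopropyl axial): E = 2.13 kcal/mol.
Chair I is the more stable (lower-energy) conformer, and in that chair the isopropyl group is equatorial.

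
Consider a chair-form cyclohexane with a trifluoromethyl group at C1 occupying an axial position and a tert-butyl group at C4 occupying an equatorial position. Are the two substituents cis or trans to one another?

C1 and C4 have opposite parity, so their axial bonds point in opposite directions.
With opposite-parity carbons, two substituents on the same face are one axial and one equatorial; opposite faces give both axial or both equatorial.
Here the groups are axial/equatorial → same face → cis.

cis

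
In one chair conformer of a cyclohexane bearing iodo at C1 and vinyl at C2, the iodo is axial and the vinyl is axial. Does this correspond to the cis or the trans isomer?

C1 and C2 have opposite parity, so their axial bonds point in opposite directions.
With opposite-parity carbons, two substituents on the same face are one axial and one equatorial; opposite faces give both axial or both equatorial.
Here the groups are axial/axial → opposite face → trans.

trans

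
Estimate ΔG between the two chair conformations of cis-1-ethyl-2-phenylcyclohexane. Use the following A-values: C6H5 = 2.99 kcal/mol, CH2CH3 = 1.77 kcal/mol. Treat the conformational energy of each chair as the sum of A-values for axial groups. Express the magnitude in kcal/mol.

1.22 kcal/mol

C1 and C2 have opposite parity, so for the cis isomer the two substituents are one axial and one equatorial in each chair.
Chair I (phenyl axial, ethyl equatorial): E = 2.99 kcal/mol.
Chair II (phenyl equatorial, ethyl axial): E = 1.77 kcal/mol.
ΔE = 2.99 − 1.77 = 1.22 kcal/mol; chair II is more stable.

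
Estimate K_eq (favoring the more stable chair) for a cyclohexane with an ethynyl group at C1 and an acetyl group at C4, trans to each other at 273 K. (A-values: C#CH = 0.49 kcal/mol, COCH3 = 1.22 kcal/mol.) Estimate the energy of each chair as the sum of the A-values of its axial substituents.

K ≈ 23.4

C1 and C4 have opposite parity, so for the trans isomer the two substituents are e,e in one chair and a,a in the other.
Chair I (ethynyl axial, acetyl axial): E = 1.71 kcal/mol; chair II (ethynyl equatorial, acetyl equatorial): E = 0.00 kcal/mol.
ΔG = 1.71 kcal/mol between the two chairs.
K = exp(ΔG/RT) with R = 1.987×10⁻³ kcal mol⁻¹ K⁻¹ and T = 273 K gives K ≈ 23.4.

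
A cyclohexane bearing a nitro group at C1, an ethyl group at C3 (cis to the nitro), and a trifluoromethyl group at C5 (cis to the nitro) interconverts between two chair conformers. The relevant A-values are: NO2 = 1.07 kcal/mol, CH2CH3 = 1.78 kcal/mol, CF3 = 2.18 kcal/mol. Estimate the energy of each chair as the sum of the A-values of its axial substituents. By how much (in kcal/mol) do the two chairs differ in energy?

Chair I (nitro axial, ethyl axial, trifluoromethyl axial): E = 5.03 kcal/mol.
Chair II (nitro equatorial, ethyl equatorial, trifluoromethyl equatorial): E = 0.00 kcal/mol.
ΔE = 5.03 − 0.00 = 5.03 kcal/mol; chair II is more stable.

5.03 kcal/mol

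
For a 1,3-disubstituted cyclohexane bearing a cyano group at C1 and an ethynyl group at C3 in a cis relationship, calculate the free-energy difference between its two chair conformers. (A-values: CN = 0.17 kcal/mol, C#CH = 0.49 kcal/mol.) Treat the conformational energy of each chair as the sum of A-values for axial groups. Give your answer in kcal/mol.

0.66 kcal/mol

C1 and C3 have the same parity, so for the cis isomer the two substituents are e,e in one chair and a,a in the other.
Chair I (cyano axial, ethynyl axial): E = 0.66 kcal/mol.
Chair II (cyano equatorial, ethynyl equatorial): E = 0.00 kcal/mol.
ΔE = 0.66 − 0.00 = 0.66 kcal/mol; chair II is more stable.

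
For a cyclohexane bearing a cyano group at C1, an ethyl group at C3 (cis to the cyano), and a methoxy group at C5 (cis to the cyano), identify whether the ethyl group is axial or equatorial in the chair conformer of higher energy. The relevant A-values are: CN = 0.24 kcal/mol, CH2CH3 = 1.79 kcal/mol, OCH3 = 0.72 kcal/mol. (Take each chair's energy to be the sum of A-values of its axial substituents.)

axial

Chair I (cyano axial, ethyl axial, methoxy axial): E = 2.75 kcal/mol.
Chair II (cyano equatorial, ethyl equatorial, methoxy equatorial): E = 0.00 kcal/mol.
Chair I is the less stable (higher-energy) conformer, and in that chair the ethyl group is axial.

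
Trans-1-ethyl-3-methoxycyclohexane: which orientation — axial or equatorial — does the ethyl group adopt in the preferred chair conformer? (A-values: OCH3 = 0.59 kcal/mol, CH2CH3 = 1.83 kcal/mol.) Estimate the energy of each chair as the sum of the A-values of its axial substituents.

C1 and C3 have the same parity, so for the trans isomer the two substituents are one axial and one equatorial in each chair.
Chair I (methoxy axial, ethyl equatorial): E = 0.59 kcal/mol.
Chair II (methoxy equatorial, ethyl axial): E = 1.83 kcal/mol.
Chair I is the more stable (lower-energy) conformer, and in that chair the ethyl group is equatorial.

equatorial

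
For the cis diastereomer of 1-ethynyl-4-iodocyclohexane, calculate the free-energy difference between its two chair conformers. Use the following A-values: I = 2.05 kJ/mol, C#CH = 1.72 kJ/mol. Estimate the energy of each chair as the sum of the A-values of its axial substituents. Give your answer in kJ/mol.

0.33 kJ/mol

C1 and C4 have opposite parity, so for the cis isomer the two substituents are one axial and one equatorial in each chair.
Chair I (iodo axial, ethynyl equatorial): E = 2.05 kJ/mol.
Chair II (iodo equatorial, ethynyl axial): E = 1.72 kJ/mol.
ΔE = 2.05 − 1.72 = 0.33 kJ/mol; chair II is more stable.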